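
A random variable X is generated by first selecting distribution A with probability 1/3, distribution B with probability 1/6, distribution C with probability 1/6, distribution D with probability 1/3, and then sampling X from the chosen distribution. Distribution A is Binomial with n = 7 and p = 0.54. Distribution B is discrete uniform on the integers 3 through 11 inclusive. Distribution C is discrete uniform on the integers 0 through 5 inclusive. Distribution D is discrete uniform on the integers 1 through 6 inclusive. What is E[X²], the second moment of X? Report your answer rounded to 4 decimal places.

21.2035

For each component E[X²] = Var + (mean)², giving A: 16.0272; B: 55.6667; C: 9.16667; D: 15.1667.
Overall E[X²] = 0.333333·16.0272 + 0.166667·55.6667 + 0.166667·9.16667 + 0.333333·15.1667 = 21.2035.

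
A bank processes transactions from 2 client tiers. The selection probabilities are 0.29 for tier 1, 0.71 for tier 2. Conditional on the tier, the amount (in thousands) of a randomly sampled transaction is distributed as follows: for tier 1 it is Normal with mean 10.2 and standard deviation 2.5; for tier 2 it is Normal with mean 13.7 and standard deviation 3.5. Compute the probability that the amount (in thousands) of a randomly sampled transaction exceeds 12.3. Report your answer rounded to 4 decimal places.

0.5235

Conditional on each tier, P(X > 12.3): 1: 0.200454; 2: 0.655422.
By total probability, P(X > 12.3) = 0.29·0.200454 + 0.71·0.655422 = 0.523481.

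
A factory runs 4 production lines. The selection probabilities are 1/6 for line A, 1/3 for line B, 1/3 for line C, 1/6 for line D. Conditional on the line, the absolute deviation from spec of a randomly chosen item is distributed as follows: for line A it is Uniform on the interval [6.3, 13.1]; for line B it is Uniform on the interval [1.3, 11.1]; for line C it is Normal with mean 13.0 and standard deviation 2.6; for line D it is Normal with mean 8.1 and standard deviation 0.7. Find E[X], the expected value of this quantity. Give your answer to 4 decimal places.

Component means — A: 9.7; B: 6.2; C: 13; D: 8.1.
E[X] = 0.166667·9.7 + 0.333333·6.2 + 0.333333·13 + 0.166667·8.1 = 9.36667.

9.3667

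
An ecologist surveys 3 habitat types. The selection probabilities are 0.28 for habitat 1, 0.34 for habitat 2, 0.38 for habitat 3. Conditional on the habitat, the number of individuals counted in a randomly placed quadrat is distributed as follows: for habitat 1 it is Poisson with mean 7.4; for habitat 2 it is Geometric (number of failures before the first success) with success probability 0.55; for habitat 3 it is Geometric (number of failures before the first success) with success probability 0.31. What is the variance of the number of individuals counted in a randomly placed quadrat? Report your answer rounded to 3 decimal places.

12.535

Per component, 1: μ=7.4, E[X²]=62.16; 2: μ=0.818182, E[X²]=2.15702; 3: μ=2.22581, E[X²]=12.1342.
E[X] = 0.28·7.4 + 0.34·0.818182 + 0.38·2.22581 = 3.19599.
E[X²] = 0.28·62.16 + 0.34·2.15702 + 0.38·12.1342 = 22.7492.
Var(X) = E[X²] − (E[X])² = 22.7492 − 10.2143 = 12.5349.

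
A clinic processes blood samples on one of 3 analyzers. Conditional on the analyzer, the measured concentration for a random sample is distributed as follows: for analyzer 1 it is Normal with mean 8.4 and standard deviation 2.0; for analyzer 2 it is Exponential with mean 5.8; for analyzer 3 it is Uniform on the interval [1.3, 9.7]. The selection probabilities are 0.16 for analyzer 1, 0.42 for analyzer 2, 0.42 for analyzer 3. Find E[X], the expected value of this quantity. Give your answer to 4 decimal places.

Component means — 1: 8.4; 2: 5.8; 3: 5.5.
E[X] = 0.16·8.4 + 0.42·5.8 + 0.42·5.5 = 6.09.

6.0900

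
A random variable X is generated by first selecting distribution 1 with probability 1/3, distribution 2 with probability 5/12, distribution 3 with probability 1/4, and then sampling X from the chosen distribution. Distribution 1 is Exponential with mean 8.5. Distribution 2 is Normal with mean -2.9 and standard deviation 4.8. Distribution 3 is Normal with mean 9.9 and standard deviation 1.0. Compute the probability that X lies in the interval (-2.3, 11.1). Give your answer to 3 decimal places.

Conditional on each component, P(-2.3 < X < 11.1): 1: 0.729067; 2: 0.448493; 3: 0.88493.
By total probability, P(-2.3 < X < 11.1) = 0.333333·0.729067 + 0.416667·0.448493 + 0.25·0.88493 = 0.651127.

0.651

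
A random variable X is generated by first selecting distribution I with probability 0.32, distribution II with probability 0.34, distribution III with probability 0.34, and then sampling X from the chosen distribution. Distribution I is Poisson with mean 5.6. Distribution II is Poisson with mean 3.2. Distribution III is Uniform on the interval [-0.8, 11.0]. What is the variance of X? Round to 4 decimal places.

7.8963

Per component, I: μ=5.6, E[X²]=36.96; II: μ=3.2, E[X²]=13.44; III: μ=5.1, E[X²]=37.6133.
E[X] = 0.32·5.6 + 0.34·3.2 + 0.34·5.1 = 4.614.
E[X²] = 0.32·36.96 + 0.34·13.44 + 0.34·37.6133 = 29.1853.
Var(X) = E[X²] − (E[X])² = 29.1853 − 21.289 = 7.89634.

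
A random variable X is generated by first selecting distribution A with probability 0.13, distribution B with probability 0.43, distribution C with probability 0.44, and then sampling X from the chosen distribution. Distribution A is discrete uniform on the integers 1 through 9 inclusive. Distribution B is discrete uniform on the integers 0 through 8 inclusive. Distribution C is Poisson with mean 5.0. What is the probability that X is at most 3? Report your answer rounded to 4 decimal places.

0.3511

Conditional on each component, P(X ≤ 3): A: 0.333333; B: 0.444444; C: 0.265026.
By total probability, P(X ≤ 3) = 0.13·0.333333 + 0.43·0.444444 + 0.44·0.265026 = 0.351056.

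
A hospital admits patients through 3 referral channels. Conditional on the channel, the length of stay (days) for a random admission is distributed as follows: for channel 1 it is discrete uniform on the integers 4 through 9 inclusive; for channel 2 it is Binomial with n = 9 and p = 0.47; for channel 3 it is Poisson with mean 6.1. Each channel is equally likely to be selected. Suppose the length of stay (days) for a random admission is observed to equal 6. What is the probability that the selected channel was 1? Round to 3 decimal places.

Likelihoods P(X=6 | ·): 1: 0.166667; 2: 0.134801; 3: 0.160491.
Posterior ∝ prior × likelihood. Numerator for 1: 0.333333·0.166667 = 0.0555556.
Normalizing constant: 0.333333·0.166667 + 0.333333·0.134801 + 0.333333·0.160491 = 0.153986.
P(1 | observation) = 0.0555556 / 0.153986 = 0.360783.

0.361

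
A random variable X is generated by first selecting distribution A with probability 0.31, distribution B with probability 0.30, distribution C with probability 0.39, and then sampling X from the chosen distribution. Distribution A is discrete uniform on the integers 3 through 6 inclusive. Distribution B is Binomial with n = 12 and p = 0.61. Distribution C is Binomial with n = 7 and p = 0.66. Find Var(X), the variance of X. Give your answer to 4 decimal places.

3.4508

Per component, A: μ=4.5, E[X²]=21.5; B: μ=7.32, E[X²]=56.4372; C: μ=4.62, E[X²]=22.9152.
E[X] = 0.31·4.5 + 0.3·7.32 + 0.39·4.62 = 5.3928.
E[X²] = 0.31·21.5 + 0.3·56.4372 + 0.39·22.9152 = 32.5331.
Var(X) = E[X²] − (E[X])² = 32.5331 − 29.0823 = 3.4508.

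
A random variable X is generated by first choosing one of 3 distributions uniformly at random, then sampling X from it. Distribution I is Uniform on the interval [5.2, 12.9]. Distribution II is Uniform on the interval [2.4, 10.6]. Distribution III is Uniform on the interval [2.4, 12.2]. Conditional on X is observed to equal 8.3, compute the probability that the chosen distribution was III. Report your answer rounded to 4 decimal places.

0.2884

Likelihoods f(8.3 | ·): I: 0.12987; II: 0.121951; III: 0.102041.
Posterior ∝ prior × likelihood. Numerator for III: 0.333333·0.102041 = 0.0340136.
Normalizing constant: 0.333333·0.12987 + 0.333333·0.121951 + 0.333333·0.102041 = 0.117954.
P(III | observation) = 0.0340136 / 0.117954 = 0.288363.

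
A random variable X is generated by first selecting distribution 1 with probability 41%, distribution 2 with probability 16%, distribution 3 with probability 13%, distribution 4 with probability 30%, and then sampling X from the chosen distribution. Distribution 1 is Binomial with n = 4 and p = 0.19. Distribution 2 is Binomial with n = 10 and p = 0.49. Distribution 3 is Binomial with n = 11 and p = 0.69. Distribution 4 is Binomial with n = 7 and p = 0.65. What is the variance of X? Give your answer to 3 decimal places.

Per component, 1: μ=0.76, E[X²]=1.1932; 2: μ=4.9, E[X²]=26.509; 3: μ=7.59, E[X²]=59.961; 4: μ=4.55, E[X²]=22.295.
E[X] = 0.41·0.76 + 0.16·4.9 + 0.13·7.59 + 0.3·4.55 = 3.4473.
E[X²] = 0.41·1.1932 + 0.16·26.509 + 0.13·59.961 + 0.3·22.295 = 19.2141.
Var(X) = E[X²] − (E[X])² = 19.2141 − 11.8839 = 7.3302.

7.330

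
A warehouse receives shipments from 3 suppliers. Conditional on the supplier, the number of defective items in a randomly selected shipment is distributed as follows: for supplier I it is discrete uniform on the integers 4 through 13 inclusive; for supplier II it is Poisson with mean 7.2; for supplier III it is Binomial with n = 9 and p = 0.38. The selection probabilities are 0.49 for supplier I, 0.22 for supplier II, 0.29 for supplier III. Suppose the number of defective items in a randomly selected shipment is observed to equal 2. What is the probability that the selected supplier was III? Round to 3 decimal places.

Likelihoods P(X=2 | ·): I: 0; II: 0.0193515; III: 0.183068.
Posterior ∝ prior × likelihood. Numerator for III: 0.29·0.183068 = 0.0530896.
Normalizing constant: 0.49·0 + 0.22·0.0193515 + 0.29·0.183068 = 0.0573469.
P(III | observation) = 0.0530896 / 0.0573469 = 0.925762.

0.926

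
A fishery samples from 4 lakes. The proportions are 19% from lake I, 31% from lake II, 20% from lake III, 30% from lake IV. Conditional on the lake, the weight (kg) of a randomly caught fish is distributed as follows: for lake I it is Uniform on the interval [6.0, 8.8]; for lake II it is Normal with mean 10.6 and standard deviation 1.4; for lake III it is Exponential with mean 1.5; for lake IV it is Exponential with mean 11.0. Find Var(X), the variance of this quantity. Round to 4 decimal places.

50.7105

Per component, I: μ=7.4, E[X²]=55.4133; II: μ=10.6, E[X²]=114.32; III: μ=1.5, E[X²]=4.5; IV: μ=11, E[X²]=242.
E[X] = 0.19·7.4 + 0.31·10.6 + 0.2·1.5 + 0.3·11 = 8.292.
E[X²] = 0.19·55.4133 + 0.31·114.32 + 0.2·4.5 + 0.3·242 = 119.468.
Var(X) = E[X²] − (E[X])² = 119.468 − 68.7573 = 50.7105.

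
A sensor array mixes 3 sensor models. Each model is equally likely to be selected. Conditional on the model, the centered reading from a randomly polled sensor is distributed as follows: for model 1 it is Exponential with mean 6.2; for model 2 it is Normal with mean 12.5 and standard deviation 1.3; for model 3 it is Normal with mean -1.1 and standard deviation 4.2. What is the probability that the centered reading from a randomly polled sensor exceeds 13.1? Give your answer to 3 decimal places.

0.148

Conditional on each model, P(X > 13.1): 1: 0.120886; 2: 0.322206; 3: 0.000361175.
By total probability, P(X > 13.1) = 0.333333·0.120886 + 0.333333·0.322206 + 0.333333·0.000361175 = 0.147818.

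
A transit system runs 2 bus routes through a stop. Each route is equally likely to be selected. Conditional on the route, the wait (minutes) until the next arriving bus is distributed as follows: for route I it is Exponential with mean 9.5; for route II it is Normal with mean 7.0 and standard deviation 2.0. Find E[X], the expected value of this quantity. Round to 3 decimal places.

8.250

Component means — I: 9.5; II: 7.
E[X] = 0.5·9.5 + 0.5·7 = 8.25.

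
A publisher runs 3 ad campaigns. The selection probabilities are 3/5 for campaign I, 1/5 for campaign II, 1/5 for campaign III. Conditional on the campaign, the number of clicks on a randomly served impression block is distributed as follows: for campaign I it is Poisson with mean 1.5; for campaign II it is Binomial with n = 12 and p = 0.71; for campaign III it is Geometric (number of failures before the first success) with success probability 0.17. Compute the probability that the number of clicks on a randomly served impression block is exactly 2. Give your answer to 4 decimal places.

0.1741

Conditional on each campaign, P(X = 2): I: 0.251021; II: 0.000139972; III: 0.117113.
By total probability, P(X = 2) = 0.6·0.251021 + 0.2·0.000139972 + 0.2·0.117113 = 0.174063.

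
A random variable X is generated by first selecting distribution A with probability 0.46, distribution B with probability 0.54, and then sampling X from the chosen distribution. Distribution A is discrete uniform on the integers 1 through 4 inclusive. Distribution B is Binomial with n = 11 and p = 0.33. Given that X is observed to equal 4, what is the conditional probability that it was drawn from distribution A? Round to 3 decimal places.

Likelihoods P(X=4 | ·): A: 0.25; B: 0.237188.
Posterior ∝ prior × likelihood. Numerator for A: 0.46·0.25 = 0.115.
Normalizing constant: 0.46·0.25 + 0.54·0.237188 = 0.243082.
P(A | observation) = 0.115 / 0.243082 = 0.473092.

0.473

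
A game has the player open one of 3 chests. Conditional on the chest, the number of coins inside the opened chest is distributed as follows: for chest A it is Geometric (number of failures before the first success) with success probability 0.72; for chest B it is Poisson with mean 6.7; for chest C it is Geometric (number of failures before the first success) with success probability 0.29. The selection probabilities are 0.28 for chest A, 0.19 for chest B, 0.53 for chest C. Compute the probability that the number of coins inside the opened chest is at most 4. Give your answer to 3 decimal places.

0.752

Conditional on each chest, P(X ≤ 4): A: 0.998279; B: 0.202159; C: 0.819577.
By total probability, P(X ≤ 4) = 0.28·0.998279 + 0.19·0.202159 + 0.53·0.819577 = 0.752304.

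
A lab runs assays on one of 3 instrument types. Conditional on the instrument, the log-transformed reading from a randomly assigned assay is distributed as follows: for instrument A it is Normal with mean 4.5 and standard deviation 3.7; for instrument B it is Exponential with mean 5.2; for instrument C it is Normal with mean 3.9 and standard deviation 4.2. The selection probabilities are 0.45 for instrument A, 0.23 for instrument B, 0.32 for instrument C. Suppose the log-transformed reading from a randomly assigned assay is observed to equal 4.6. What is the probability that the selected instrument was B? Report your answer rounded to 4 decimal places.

Likelihoods f(4.6 | ·): A: 0.107783; B: 0.0793986; C: 0.0936761.
Posterior ∝ prior × likelihood. Numerator for B: 0.23·0.0793986 = 0.0182617.
Normalizing constant: 0.45·0.107783 + 0.23·0.0793986 + 0.32·0.0936761 = 0.0967403.
P(B | observation) = 0.0182617 / 0.0967403 = 0.18877.

0.1888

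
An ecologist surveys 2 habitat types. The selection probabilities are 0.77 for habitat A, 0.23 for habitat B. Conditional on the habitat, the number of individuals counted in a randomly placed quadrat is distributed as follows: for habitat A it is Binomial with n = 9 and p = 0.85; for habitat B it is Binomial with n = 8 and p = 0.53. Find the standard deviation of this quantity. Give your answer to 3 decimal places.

1.844

Per component, A: μ=7.65, E[X²]=59.67; B: μ=4.24, E[X²]=19.9704.
E[X] = 0.77·7.65 + 0.23·4.24 = 6.8657.
E[X²] = 0.77·59.67 + 0.23·19.9704 = 50.5391.
Var(X) = E[X²] − (E[X])² = 50.5391 − 47.1378 = 3.40126.
SD(X) = √3.40126 = 1.84425.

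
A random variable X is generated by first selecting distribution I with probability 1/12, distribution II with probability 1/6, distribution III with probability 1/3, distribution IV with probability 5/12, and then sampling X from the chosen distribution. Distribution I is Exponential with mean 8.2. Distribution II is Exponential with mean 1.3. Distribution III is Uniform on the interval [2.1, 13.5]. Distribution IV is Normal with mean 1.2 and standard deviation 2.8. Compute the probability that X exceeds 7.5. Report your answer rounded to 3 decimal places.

0.214

Conditional on each component, P(X > 7.5): I: 0.400663; II: 0.00312216; III: 0.526316; IV: 0.0122245.
By total probability, P(X > 7.5) = 0.0833333·0.400663 + 0.166667·0.00312216 + 0.333333·0.526316 + 0.416667·0.0122245 = 0.214441.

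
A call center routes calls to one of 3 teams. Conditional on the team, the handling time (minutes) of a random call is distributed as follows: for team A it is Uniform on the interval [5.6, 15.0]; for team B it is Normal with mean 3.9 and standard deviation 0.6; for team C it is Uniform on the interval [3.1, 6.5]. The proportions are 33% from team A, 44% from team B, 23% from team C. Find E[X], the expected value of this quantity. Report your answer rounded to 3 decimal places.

6.219

Component means — A: 10.3; B: 3.9; C: 4.8.
E[X] = 0.33·10.3 + 0.44·3.9 + 0.23·4.8 = 6.219.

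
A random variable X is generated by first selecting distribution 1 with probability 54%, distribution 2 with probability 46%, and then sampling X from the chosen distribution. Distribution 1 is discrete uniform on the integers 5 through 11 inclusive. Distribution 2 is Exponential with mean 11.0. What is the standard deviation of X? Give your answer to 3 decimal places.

7.750

Per component, 1: μ=8, E[X²]=68; 2: μ=11, E[X²]=242.
E[X] = 0.54·8 + 0.46·11 = 9.38.
E[X²] = 0.54·68 + 0.46·242 = 148.04.
Var(X) = E[X²] − (E[X])² = 148.04 − 87.9844 = 60.0556.
SD(X) = √60.0556 = 7.74955.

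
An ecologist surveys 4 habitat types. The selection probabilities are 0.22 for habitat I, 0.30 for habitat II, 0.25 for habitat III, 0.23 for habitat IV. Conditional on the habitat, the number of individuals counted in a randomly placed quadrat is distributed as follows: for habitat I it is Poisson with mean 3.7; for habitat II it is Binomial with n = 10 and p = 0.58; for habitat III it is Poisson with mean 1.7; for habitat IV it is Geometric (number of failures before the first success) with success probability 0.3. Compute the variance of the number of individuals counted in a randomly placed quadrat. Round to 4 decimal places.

Per component, I: μ=3.7, E[X²]=17.39; II: μ=5.8, E[X²]=36.076; III: μ=1.7, E[X²]=4.59; IV: μ=2.33333, E[X²]=13.2222.
E[X] = 0.22·3.7 + 0.3·5.8 + 0.25·1.7 + 0.23·2.33333 = 3.51567.
E[X²] = 0.22·17.39 + 0.3·36.076 + 0.25·4.59 + 0.23·13.2222 = 18.8372.
Var(X) = E[X²] − (E[X])² = 18.8372 − 12.3599 = 6.4773.

6.4773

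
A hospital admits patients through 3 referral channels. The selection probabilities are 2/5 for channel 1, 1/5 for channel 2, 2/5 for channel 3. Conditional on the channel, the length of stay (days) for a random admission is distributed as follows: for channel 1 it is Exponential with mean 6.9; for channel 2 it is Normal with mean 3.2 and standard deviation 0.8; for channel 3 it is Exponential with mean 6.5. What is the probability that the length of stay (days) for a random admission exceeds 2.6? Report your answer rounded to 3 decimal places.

Conditional on each channel, P(X > 2.6): 1: 0.686045; 2: 0.773373; 3: 0.67032.
By total probability, P(X > 2.6) = 0.4·0.686045 + 0.2·0.773373 + 0.4·0.67032 = 0.697221.

0.697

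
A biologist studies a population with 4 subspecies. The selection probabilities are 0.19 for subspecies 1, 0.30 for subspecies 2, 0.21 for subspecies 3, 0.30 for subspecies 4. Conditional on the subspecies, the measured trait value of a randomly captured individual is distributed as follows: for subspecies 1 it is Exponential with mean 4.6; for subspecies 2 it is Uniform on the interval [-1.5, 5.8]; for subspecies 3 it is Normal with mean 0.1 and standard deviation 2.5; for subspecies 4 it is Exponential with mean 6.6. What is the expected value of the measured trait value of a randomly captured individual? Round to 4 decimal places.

Component means — 1: 4.6; 2: 2.15; 3: 0.1; 4: 6.6.
E[X] = 0.19·4.6 + 0.3·2.15 + 0.21·0.1 + 0.3·6.6 = 3.52.

3.5200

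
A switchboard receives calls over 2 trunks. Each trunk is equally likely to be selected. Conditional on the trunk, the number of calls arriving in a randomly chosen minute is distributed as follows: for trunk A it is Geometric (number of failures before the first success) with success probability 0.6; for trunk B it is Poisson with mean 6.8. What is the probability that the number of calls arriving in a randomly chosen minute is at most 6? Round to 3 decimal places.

Conditional on each trunk, P(X ≤ 6): A: 0.998362; B: 0.479916.
By total probability, P(X ≤ 6) = 0.5·0.998362 + 0.5·0.479916 = 0.739139.

0.739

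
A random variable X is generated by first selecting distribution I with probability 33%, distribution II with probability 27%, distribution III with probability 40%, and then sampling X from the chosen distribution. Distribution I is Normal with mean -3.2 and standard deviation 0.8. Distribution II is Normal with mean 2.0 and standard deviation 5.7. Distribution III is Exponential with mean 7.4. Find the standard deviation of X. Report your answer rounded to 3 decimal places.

Per component, I: μ=-3.2, E[X²]=10.88; II: μ=2, E[X²]=36.49; III: μ=7.4, E[X²]=109.52.
E[X] = 0.33·-3.2 + 0.27·2 + 0.4·7.4 = 2.444.
E[X²] = 0.33·10.88 + 0.27·36.49 + 0.4·109.52 = 57.2507.
Var(X) = E[X²] − (E[X])² = 57.2507 − 5.97314 = 51.2776.
SD(X) = √51.2776 = 7.16084.

7.161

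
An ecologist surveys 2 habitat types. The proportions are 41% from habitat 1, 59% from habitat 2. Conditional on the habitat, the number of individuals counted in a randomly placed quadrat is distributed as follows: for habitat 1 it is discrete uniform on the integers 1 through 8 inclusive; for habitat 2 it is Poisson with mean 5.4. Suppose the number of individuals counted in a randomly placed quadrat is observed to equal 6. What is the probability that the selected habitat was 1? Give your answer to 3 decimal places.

0.358

Likelihoods P(X=6 | ·): 1: 0.125; 2: 0.155539.
Posterior ∝ prior × likelihood. Numerator for 1: 0.41·0.125 = 0.05125.
Normalizing constant: 0.41·0.125 + 0.59·0.155539 = 0.143018.
P(1 | observation) = 0.05125 / 0.143018 = 0.358346.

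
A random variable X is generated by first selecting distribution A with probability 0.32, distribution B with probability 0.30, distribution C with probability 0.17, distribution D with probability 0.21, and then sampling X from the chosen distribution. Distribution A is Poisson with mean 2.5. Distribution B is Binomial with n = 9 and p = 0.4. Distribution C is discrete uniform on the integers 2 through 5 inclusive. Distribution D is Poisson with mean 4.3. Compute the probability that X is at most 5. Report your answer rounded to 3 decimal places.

Conditional on each component, P(X ≤ 5): A: 0.957979; B: 0.900647; C: 1; D: 0.736663.
By total probability, P(X ≤ 5) = 0.32·0.957979 + 0.3·0.900647 + 0.17·1 + 0.21·0.736663 = 0.901447.

0.901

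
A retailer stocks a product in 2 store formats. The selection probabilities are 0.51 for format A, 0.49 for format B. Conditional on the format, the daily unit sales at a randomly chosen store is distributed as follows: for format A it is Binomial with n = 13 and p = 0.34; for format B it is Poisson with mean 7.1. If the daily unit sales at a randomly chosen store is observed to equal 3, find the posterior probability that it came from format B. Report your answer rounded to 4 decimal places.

Likelihoods P(X=3 | ·): A: 0.176296; B: 0.049219.
Posterior ∝ prior × likelihood. Numerator for B: 0.49·0.049219 = 0.0241173.
Normalizing constant: 0.51·0.176296 + 0.49·0.049219 = 0.114028.
P(B | observation) = 0.0241173 / 0.114028 = 0.211503.

0.2115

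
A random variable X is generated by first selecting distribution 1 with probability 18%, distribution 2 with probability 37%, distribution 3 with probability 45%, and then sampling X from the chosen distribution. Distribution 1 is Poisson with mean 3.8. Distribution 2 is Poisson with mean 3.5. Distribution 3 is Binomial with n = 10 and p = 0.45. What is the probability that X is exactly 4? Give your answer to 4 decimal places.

Conditional on each component, P(X = 4): 1: 0.194359; 2: 0.188812; 3: 0.238367.
By total probability, P(X = 4) = 0.18·0.194359 + 0.37·0.188812 + 0.45·0.238367 = 0.21211.

0.2121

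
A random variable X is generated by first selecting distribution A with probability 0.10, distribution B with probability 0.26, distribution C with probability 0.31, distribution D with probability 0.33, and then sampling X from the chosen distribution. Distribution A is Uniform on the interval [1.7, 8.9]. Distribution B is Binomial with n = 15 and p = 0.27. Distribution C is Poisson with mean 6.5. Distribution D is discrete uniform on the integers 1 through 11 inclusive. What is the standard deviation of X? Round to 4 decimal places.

2.7300

Per component, A: μ=5.3, E[X²]=32.41; B: μ=4.05, E[X²]=19.359; C: μ=6.5, E[X²]=48.75; D: μ=6, E[X²]=46.
E[X] = 0.1·5.3 + 0.26·4.05 + 0.31·6.5 + 0.33·6 = 5.578.
E[X²] = 0.1·32.41 + 0.26·19.359 + 0.31·48.75 + 0.33·46 = 38.5668.
Var(X) = E[X²] − (E[X])² = 38.5668 − 31.1141 = 7.45276.
SD(X) = √7.45276 = 2.72997.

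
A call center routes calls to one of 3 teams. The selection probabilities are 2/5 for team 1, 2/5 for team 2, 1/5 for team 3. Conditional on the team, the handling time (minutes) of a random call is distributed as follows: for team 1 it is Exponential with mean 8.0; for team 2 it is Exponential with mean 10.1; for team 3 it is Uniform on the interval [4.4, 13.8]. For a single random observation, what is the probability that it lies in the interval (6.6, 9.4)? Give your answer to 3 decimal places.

0.162

Conditional on each team, P(6.6 < X < 9.4): 1: 0.129416; 2: 0.125959; 3: 0.297872.
By total probability, P(6.6 < X < 9.4) = 0.4·0.129416 + 0.4·0.125959 + 0.2·0.297872 = 0.161725.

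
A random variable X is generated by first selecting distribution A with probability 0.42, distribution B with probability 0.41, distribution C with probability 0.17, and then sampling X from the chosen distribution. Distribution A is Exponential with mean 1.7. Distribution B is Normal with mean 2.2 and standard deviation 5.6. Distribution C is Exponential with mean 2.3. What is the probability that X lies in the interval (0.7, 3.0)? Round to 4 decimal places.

0.3522

Conditional on each component, P(0.7 < X < 3.0): A: 0.491243; B: 0.162394; C: 0.466255.
By total probability, P(0.7 < X < 3.0) = 0.42·0.491243 + 0.41·0.162394 + 0.17·0.466255 = 0.352167.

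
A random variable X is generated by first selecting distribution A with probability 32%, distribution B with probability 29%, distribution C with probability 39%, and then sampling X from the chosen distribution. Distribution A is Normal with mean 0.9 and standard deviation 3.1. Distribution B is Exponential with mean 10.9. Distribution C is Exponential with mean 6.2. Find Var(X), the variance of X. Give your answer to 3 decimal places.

Per component, A: μ=0.9, E[X²]=10.42; B: μ=10.9, E[X²]=237.62; C: μ=6.2, E[X²]=76.88.
E[X] = 0.32·0.9 + 0.29·10.9 + 0.39·6.2 = 5.867.
E[X²] = 0.32·10.42 + 0.29·237.62 + 0.39·76.88 = 102.227.
Var(X) = E[X²] − (E[X])² = 102.227 − 34.4217 = 67.8057.

67.806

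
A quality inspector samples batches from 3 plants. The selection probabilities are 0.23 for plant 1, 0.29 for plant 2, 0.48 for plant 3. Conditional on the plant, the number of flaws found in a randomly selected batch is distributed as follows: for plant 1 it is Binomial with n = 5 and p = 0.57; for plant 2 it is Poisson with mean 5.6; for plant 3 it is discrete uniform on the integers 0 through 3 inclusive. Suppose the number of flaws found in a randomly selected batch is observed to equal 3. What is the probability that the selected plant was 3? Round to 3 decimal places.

0.521

Likelihoods P(X=3 | ·): 1: 0.342422; 2: 0.108234; 3: 0.25.
Posterior ∝ prior × likelihood. Numerator for 3: 0.48·0.25 = 0.12.
Normalizing constant: 0.23·0.342422 + 0.29·0.108234 + 0.48·0.25 = 0.230145.
P(3 | observation) = 0.12 / 0.230145 = 0.521411.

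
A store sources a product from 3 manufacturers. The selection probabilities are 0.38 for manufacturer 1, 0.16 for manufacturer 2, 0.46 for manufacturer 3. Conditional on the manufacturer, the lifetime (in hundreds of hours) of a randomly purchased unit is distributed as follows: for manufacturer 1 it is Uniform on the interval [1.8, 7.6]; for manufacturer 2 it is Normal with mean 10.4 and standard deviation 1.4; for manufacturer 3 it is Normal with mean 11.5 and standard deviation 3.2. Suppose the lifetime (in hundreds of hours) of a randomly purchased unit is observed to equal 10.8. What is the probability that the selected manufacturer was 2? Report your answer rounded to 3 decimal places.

0.439

Likelihoods f(10.8 | ·): 1: 0; 2: 0.273562; 3: 0.121722.
Posterior ∝ prior × likelihood. Numerator for 2: 0.16·0.273562 = 0.0437699.
Normalizing constant: 0.38·0 + 0.16·0.273562 + 0.46·0.121722 = 0.0997621.
P(2 | observation) = 0.0437699 / 0.0997621 = 0.438743.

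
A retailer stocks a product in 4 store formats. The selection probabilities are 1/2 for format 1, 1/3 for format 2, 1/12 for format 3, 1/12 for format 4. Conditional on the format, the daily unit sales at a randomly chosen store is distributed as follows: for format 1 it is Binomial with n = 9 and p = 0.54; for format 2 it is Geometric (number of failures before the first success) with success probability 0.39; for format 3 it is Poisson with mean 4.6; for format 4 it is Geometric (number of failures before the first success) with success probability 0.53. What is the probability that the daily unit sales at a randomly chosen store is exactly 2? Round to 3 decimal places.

0.090

Conditional on each format, P(X = 2): 1: 0.0457504; 2: 0.145119; 3: 0.106348; 4: 0.117077.
By total probability, P(X = 2) = 0.5·0.0457504 + 0.333333·0.145119 + 0.0833333·0.106348 + 0.0833333·0.117077 = 0.089867.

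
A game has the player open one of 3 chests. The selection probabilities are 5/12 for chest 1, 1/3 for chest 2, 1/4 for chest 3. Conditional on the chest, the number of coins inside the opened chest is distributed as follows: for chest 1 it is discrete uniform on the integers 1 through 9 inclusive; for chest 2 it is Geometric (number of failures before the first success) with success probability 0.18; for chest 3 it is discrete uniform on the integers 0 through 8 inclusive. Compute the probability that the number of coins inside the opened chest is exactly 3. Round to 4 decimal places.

0.1072

Conditional on each chest, P(X = 3): 1: 0.111111; 2: 0.0992462; 3: 0.111111.
By total probability, P(X = 3) = 0.416667·0.111111 + 0.333333·0.0992462 + 0.25·0.111111 = 0.107156.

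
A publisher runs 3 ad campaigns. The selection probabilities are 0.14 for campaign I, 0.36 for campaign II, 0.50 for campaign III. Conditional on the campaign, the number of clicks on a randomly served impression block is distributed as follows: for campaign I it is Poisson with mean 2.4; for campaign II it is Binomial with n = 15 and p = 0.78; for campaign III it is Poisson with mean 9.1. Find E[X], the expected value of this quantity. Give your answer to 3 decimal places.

Component means — I: 2.4; II: 11.7; III: 9.1.
E[X] = 0.14·2.4 + 0.36·11.7 + 0.5·9.1 = 9.098.

9.098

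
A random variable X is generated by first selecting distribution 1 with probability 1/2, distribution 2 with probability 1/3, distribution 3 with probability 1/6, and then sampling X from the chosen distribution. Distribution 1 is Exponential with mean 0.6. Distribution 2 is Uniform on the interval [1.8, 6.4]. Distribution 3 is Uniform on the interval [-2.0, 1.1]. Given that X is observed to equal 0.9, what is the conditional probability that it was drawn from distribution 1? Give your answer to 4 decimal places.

0.7757

Likelihoods f(0.9 | ·): 1: 0.371884; 2: 0; 3: 0.322581.
Posterior ∝ prior × likelihood. Numerator for 1: 0.5·0.371884 = 0.185942.
Normalizing constant: 0.5·0.371884 + 0.333333·0 + 0.166667·0.322581 = 0.239705.
P(1 | observation) = 0.185942 / 0.239705 = 0.77571.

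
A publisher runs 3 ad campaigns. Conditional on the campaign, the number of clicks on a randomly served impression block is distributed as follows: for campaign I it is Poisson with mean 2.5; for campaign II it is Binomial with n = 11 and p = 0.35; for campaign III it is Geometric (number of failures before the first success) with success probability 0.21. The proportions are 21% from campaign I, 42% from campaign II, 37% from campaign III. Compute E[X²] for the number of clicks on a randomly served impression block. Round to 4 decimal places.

20.9783

For each component E[X²] = Var + (mean)², giving I: 8.75; II: 17.325; III: 32.0658.
Overall E[X²] = 0.21·8.75 + 0.42·17.325 + 0.37·32.0658 = 20.9783.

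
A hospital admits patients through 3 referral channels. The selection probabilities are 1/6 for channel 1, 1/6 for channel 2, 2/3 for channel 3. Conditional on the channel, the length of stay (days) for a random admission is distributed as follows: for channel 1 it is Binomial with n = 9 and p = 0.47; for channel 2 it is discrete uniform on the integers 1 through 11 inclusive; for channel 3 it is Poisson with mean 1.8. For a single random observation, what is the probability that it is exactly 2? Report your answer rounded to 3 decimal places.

Conditional on each channel, P(X = 2): 1: 0.0934177; 2: 0.0909091; 3: 0.267784.
By total probability, P(X = 2) = 0.166667·0.0934177 + 0.166667·0.0909091 + 0.666667·0.267784 = 0.209244.

0.209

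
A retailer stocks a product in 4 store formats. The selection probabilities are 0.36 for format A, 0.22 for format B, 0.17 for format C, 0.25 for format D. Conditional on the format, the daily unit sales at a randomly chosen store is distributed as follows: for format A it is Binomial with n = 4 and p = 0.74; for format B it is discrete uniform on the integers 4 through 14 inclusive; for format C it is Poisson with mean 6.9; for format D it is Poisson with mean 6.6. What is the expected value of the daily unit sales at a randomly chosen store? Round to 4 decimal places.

Component means — A: 2.96; B: 9; C: 6.9; D: 6.6.
E[X] = 0.36·2.96 + 0.22·9 + 0.17·6.9 + 0.25·6.6 = 5.8686.

5.8686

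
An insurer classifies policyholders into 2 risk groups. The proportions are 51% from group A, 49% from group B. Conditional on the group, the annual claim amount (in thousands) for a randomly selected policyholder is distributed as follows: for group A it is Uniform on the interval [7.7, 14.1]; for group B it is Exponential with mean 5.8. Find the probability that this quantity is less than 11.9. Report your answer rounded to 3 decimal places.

0.762

Conditional on each group, P(X < 11.9): A: 0.65625; B: 0.871487.
By total probability, P(X < 11.9) = 0.51·0.65625 + 0.49·0.871487 = 0.761716.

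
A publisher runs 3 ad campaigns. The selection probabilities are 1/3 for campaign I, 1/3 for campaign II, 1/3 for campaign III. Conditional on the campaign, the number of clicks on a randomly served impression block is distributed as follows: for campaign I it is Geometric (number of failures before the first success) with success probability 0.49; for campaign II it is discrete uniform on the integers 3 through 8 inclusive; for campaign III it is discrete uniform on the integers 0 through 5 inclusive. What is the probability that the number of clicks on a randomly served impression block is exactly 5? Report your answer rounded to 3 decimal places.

0.117

Conditional on each campaign, P(X = 5): I: 0.0169062; II: 0.166667; III: 0.166667.
By total probability, P(X = 5) = 0.333333·0.0169062 + 0.333333·0.166667 + 0.333333·0.166667 = 0.116747.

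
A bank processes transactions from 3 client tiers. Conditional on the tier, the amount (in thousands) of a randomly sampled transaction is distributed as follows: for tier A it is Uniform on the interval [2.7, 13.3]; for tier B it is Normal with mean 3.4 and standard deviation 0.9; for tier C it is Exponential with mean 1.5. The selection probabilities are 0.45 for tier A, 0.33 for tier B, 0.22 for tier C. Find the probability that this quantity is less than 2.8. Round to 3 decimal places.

Conditional on each tier, P(X < 2.8): A: 0.00943396; B: 0.252493; C: 0.845362.
By total probability, P(X < 2.8) = 0.45·0.00943396 + 0.33·0.252493 + 0.22·0.845362 = 0.273547.

0.274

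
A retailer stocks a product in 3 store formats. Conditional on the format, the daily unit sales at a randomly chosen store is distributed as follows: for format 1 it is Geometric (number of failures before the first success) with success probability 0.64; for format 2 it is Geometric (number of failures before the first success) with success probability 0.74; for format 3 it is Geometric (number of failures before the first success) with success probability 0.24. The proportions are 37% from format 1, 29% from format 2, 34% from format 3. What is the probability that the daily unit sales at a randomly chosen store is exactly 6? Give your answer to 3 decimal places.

Conditional on each format, P(X = 6): 1: 0.00139314; 2: 0.000228598; 3: 0.046248.
By total probability, P(X = 6) = 0.37·0.00139314 + 0.29·0.000228598 + 0.34·0.046248 = 0.0163061.

0.016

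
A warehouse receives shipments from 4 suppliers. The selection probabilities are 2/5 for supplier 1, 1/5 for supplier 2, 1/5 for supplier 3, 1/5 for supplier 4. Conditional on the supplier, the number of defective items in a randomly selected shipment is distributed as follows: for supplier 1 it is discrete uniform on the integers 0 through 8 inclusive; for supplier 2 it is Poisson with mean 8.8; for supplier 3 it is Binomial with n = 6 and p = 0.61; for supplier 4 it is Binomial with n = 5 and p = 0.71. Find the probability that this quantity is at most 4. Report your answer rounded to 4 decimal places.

0.5487

Conditional on each supplier, P(X ≤ 4): 1: 0.555556; 2: 0.0620978; 3: 0.750844; 4: 0.819577.
By total probability, P(X ≤ 4) = 0.4·0.555556 + 0.2·0.0620978 + 0.2·0.750844 + 0.2·0.819577 = 0.548726.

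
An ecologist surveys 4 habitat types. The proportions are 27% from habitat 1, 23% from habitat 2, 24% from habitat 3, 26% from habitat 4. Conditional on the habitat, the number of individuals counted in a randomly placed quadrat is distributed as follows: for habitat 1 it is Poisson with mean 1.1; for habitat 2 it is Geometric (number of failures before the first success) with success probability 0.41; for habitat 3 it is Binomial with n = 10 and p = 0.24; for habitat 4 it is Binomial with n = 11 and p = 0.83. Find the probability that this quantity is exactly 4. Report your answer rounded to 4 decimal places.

0.0493

Conditional on each habitat, P(X = 4): 1: 0.0203065; 2: 0.0496812; 3: 0.13426; 4: 0.000642641.
By total probability, P(X = 4) = 0.27·0.0203065 + 0.23·0.0496812 + 0.24·0.13426 + 0.26·0.000642641 = 0.0492989.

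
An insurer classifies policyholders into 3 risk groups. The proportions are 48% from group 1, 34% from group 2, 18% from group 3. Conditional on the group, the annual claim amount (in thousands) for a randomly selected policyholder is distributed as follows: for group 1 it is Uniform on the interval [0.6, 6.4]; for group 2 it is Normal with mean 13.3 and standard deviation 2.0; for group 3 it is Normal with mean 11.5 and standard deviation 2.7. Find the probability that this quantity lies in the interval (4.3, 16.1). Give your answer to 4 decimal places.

Conditional on each group, P(4.3 < X < 16.1): 1: 0.362069; 2: 0.91924; 3: 0.951951.
By total probability, P(4.3 < X < 16.1) = 0.48·0.362069 + 0.34·0.91924 + 0.18·0.951951 = 0.657686.

0.6577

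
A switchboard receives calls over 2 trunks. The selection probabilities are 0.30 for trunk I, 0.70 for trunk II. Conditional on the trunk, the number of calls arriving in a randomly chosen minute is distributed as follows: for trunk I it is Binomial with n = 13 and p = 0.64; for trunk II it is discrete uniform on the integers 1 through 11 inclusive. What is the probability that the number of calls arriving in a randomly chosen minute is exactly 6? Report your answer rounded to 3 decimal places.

Conditional on each trunk, P(X = 6): I: 0.0924091; II: 0.0909091.
By total probability, P(X = 6) = 0.3·0.0924091 + 0.7·0.0909091 = 0.0913591.

0.091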